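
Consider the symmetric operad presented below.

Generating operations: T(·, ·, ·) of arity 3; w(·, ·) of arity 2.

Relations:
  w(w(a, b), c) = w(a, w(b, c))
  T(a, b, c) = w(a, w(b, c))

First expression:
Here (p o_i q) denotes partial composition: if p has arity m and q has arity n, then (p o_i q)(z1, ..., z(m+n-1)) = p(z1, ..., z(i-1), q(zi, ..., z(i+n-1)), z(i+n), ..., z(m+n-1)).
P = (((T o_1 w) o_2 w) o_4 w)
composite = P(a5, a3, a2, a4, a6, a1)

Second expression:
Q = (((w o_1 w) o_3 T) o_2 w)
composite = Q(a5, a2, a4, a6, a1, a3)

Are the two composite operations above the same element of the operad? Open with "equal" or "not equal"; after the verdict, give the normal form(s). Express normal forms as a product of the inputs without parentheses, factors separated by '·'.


The first expression reduces to a5 · a3 · a2 · a4 · a6 · a1
The second expression reduces to a5 · a2 · a4 · a6 · a1 · a3
Different reductions; not equal.

not equal — first a5 · a3 · a2 · a4 · a6 · a1, second a5 · a2 · a4 · a6 · a1 · a3


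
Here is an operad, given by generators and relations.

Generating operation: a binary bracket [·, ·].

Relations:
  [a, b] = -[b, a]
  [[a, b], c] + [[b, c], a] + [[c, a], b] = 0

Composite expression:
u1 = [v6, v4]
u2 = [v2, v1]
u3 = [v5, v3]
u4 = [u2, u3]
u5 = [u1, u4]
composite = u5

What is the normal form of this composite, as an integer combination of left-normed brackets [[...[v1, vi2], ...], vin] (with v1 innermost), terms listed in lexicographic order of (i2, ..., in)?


[[[[[v1, v2], v3], v5], v4], v6] - [[[[[v1, v2], v3], v5], v6], v4] - [[[[[v1, v2], v5], v3], v4], v6] + [[[[[v1, v2], v5], v3], v6], v4]

In the tensor algebra, words opening v1 carry the v1-anchored form.
Composite bracket: [[v6, v4], [[v2, v1], [v5, v3]]]
The bracket unfolds into 32 signed words via [a, b] = ab - ba (2^5 = 32).
Words beginning with v1 determine it all:
  v1v2v3v5v4v6 (sign +1) contributes +[[[[[v1, v2], v3], v5], v4], v6]
  v1v2v3v5v6v4 (sign -1) contributes -[[[[[v1, v2], v3], v5], v6], v4]
  v1v2v5v3v4v6 (sign -1) contributes -[[[[[v1, v2], v5], v3], v4], v6]
  v1v2v5v3v6v4 (sign +1) contributes +[[[[[v1, v2], v5], v3], v6], v4]


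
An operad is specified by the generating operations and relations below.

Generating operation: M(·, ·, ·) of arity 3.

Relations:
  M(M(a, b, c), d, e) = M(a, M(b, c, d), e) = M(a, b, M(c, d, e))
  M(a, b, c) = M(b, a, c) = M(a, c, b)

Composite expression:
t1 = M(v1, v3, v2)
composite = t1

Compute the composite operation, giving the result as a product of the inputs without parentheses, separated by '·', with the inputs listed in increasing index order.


Any arrangement under M is one operation, so sort the v-inputs.
M(v1, v3, v2) reduces to v1 · v3 · v2
rearranged into index order: v1 · v2 · v3

v1 · v2 · v3


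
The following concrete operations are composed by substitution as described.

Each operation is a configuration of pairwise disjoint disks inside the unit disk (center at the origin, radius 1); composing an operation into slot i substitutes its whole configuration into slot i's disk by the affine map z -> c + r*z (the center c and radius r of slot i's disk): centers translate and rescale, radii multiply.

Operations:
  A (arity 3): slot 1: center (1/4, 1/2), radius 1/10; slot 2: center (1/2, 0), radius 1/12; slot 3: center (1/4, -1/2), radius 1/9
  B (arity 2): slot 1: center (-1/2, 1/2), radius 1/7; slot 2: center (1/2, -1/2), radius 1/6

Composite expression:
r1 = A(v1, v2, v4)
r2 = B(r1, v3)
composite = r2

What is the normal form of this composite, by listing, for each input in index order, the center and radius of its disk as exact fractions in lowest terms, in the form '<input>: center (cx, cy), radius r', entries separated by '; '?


v1: center (-13/28, 4/7), radius 1/70; v2: center (-3/7, 1/2), radius 1/84; v3: center (1/2, -1/2), radius 1/6; v4: center (-13/28, 3/7), radius 1/63

Affine substitution under B: radii multiply and v-centers shift.
v1: after 2 affine steps, its disk has center (-13/28, 4/7), radius 1/70
v2: after 2 affine steps, its disk has center (-3/7, 1/2), radius 1/84
v4: after 2 affine steps, its disk has center (-13/28, 3/7), radius 1/63
v3: after 1 affine step, its disk has center (1/2, -1/2), radius 1/6


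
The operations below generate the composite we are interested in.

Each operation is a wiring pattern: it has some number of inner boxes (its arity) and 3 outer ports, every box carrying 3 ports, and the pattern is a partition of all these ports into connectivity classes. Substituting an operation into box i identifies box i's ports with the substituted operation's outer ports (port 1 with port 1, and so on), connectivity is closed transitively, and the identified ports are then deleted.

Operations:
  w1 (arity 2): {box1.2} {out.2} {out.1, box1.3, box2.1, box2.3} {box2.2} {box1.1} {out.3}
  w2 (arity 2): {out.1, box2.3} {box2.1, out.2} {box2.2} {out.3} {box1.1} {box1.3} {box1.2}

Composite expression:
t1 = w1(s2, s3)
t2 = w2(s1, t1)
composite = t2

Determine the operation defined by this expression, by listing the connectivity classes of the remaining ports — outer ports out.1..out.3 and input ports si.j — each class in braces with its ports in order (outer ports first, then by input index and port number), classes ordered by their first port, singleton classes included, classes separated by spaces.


{out.1} {out.2, s2.3, s3.1, s3.3} {out.3} {s1.1} {s1.2} {s1.3} {s2.1} {s2.2} {s3.2}

Reachability decides: close wires over w2-identified ports.
after w1, the pattern on (s2, s3) reads {out.1, s2.3, s3.1, s3.3} {out.2} {out.3} {s2.1} {s2.2} {s3.2} (out.j = its outer ports)
after w2, the pattern on (s1, s2, s3) reads {out.1} {out.2, s2.3, s3.1, s3.3} {out.3} {s1.1} {s1.2} {s1.3} {s2.1} {s2.2} {s3.2} (out.j = its outer ports)


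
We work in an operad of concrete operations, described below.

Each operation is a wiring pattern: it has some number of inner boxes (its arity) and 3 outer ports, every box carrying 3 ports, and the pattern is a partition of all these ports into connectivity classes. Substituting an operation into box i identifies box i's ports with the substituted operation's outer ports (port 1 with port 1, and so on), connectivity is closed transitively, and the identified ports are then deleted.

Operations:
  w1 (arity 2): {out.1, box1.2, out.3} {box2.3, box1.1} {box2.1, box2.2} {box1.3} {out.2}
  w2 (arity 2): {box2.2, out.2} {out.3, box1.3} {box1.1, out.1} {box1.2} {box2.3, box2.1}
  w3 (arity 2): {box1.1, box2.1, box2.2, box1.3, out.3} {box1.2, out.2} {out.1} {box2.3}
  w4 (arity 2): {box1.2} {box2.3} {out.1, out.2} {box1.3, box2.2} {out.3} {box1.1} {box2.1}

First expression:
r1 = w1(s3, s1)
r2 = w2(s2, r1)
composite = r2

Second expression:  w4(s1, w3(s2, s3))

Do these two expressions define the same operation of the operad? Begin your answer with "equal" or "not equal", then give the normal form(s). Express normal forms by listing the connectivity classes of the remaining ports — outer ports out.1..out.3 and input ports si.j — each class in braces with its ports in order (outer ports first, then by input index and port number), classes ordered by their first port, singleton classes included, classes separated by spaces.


The first composite normalizes to {out.1, s2.1} {out.2} {out.3, s2.3} {s1.1, s1.2} {s1.3, s3.1} {s2.2} {s3.2} {s3.3}
The second composite normalizes to {out.1, out.2} {out.3} {s1.1} {s1.2} {s1.3, s2.2} {s2.1, s2.3, s3.1, s3.2} {s3.3}
The forms do not match — not equal.

not equal; first: {out.1, s2.1} {out.2} {out.3, s2.3} {s1.1, s1.2} {s1.3, s3.1} {s2.2} {s3.2} {s3.3}; second: {out.1, out.2} {out.3} {s1.1} {s1.2} {s1.3, s2.2} {s2.1, s2.3, s3.1, s3.2} {s3.3}


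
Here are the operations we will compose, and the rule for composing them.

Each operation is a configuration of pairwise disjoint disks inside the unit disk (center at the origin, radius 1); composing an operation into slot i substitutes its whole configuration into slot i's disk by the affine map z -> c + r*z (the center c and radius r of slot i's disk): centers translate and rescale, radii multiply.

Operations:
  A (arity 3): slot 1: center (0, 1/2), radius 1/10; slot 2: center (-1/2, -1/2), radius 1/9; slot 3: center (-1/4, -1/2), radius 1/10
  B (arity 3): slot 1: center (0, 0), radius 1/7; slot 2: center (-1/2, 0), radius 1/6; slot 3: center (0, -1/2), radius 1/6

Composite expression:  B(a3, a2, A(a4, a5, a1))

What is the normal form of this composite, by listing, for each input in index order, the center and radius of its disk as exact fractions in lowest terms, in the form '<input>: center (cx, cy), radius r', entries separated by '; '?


a1: center (-1/24, -7/12), radius 1/60; a2: center (-1/2, 0), radius 1/6; a3: center (0, 0), radius 1/7; a4: center (0, -5/12), radius 1/60; a5: center (-1/12, -7/12), radius 1/54

Follow each a-input down from B: c' goes to c + r*c', radius to r*r'.
input a3: applying the 1 nested substitution gives center (0, 0), radius 1/7
input a2: applying the 1 nested substitution gives center (-1/2, 0), radius 1/6
input a4: applying the 2 nested substitutions gives center (0, -5/12), radius 1/60
input a5: applying the 2 nested substitutions gives center (-1/12, -7/12), radius 1/54
input a1: applying the 2 nested substitutions gives center (-1/24, -7/12), radius 1/60


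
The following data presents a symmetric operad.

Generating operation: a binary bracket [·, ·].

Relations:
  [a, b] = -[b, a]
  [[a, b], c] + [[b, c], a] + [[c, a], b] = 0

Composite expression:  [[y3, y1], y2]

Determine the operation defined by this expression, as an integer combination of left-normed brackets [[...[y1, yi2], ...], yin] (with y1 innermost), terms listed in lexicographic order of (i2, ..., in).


-[[y1, y3], y2]

Expand each bracket as ab - ba; the y1-initial words give the coefficients.
Composite bracket: [[y3, y1], y2]
Full expansion: 4 signed words from ab - ba (2^2 = 4).
Coefficients come from the y1-initial words:
  word y1y3y2 has sign -1, contributing -[[y1, y3], y2]


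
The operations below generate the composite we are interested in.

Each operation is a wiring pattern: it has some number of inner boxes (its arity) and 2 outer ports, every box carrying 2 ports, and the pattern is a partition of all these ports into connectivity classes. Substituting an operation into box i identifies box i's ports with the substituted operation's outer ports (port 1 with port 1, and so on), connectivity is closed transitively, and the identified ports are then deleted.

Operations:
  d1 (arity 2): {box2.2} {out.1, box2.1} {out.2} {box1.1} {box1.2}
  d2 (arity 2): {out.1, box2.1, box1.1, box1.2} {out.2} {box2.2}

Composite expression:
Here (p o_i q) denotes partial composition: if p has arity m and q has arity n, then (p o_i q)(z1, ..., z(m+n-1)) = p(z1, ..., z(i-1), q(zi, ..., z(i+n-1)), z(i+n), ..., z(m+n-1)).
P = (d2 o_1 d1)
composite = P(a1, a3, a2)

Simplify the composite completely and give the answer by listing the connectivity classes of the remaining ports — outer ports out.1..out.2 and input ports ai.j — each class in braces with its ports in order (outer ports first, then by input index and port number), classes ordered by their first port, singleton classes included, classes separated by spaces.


Reachability decides: close wires over d2-identified ports.
stage d1: inputs (a1, a3), connectivity {out.1, a3.1} {out.2} {a1.1} {a1.2} {a3.2}, out.j its boundary
stage d2: inputs (a1, a3, a2), connectivity {out.1, a2.1, a3.1} {out.2} {a1.1} {a1.2} {a2.2} {a3.2}, out.j its boundary

{out.1, a2.1, a3.1} {out.2} {a1.1} {a1.2} {a2.2} {a3.2}


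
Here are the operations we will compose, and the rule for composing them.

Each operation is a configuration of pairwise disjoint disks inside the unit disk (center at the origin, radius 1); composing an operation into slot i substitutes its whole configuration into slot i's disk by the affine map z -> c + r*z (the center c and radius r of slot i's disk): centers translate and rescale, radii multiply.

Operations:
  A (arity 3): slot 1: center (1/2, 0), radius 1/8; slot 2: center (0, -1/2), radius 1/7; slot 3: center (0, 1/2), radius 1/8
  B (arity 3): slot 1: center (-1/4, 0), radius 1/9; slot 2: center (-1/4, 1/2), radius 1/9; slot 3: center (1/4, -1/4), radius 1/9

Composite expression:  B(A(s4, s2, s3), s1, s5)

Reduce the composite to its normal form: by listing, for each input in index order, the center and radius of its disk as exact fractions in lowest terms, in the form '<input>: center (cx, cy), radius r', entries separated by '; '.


s1: center (-1/4, 1/2), radius 1/9; s2: center (-1/4, -1/18), radius 1/63; s3: center (-1/4, 1/18), radius 1/72; s4: center (-7/36, 0), radius 1/72; s5: center (1/4, -1/4), radius 1/9

Only the slot chain above each s matters under B; compose those maps.
for s4, the 2-step affine chain lands on center (-7/36, 0), radius 1/72
for s2, the 2-step affine chain lands on center (-1/4, -1/18), radius 1/63
for s3, the 2-step affine chain lands on center (-1/4, 1/18), radius 1/72
for s1, the 1-step affine chain lands on center (-1/4, 1/2), radius 1/9
for s5, the 1-step affine chain lands on center (1/4, -1/4), radius 1/9


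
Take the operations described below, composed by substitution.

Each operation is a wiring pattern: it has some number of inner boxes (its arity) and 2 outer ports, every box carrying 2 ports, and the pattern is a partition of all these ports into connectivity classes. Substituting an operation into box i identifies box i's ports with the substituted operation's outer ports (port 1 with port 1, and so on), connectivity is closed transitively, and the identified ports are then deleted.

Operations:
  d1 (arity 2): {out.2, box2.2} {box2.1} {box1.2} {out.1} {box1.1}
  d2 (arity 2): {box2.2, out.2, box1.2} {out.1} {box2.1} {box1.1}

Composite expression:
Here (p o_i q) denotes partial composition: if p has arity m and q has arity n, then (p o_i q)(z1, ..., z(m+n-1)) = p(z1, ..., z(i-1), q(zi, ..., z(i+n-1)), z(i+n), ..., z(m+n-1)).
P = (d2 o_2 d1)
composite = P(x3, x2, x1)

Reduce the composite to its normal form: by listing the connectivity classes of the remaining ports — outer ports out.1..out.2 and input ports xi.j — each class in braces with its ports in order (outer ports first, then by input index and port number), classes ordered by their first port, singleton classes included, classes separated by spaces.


{out.1} {out.2, x1.2, x3.2} {x1.1} {x2.1} {x2.2} {x3.1}

Reachability decides: close wires over d2-identified ports.
after d1, the pattern on (x2, x1) reads {out.1} {out.2, x1.2} {x1.1} {x2.1} {x2.2} (out.j = its outer ports)
after d2, the pattern on (x3, x2, x1) reads {out.1} {out.2, x1.2, x3.2} {x1.1} {x2.1} {x2.2} {x3.1} (out.j = its outer ports)


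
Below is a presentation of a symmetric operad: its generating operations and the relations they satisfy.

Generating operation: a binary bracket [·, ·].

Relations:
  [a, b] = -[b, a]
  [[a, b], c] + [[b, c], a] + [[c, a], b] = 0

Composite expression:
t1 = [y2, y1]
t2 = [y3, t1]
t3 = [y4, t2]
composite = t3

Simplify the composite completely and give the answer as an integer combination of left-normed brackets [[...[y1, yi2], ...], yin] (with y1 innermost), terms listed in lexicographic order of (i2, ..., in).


-[[[y1, y2], y3], y4]

A multilinear Lie element is pinned by y1-initial words (y1 innermost).
Composite bracket: [y4, [y3, [y2, y1]]]
Expanding via [a, b] = ab - ba: 8 signed words (2^3 = 8).
Words beginning with y1 determine it all:
  sign of y1y2y3y4 is -1, so it contributes -[[[y1, y2], y3], y4]


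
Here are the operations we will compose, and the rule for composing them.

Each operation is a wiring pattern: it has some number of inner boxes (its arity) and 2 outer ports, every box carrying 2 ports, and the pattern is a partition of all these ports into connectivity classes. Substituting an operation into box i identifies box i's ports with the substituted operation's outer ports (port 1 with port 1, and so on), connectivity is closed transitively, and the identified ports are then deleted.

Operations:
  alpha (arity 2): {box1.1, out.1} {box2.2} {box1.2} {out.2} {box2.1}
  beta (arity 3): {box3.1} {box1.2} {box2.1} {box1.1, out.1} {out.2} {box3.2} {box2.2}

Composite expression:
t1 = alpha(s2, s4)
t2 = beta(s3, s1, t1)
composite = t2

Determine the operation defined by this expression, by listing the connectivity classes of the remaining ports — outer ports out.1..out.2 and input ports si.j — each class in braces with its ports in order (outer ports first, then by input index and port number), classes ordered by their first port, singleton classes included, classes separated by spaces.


{out.1, s3.1} {out.2} {s1.1} {s1.2} {s2.1} {s2.2} {s3.2} {s4.1} {s4.2}

Reachability decides: close wires over beta-identified ports.
composing alpha on (s2, s4), with out.j its own outer ports: {out.1, s2.1} {out.2} {s2.2} {s4.1} {s4.2}
composing beta on (s3, s1, s2, s4), with out.j its own outer ports: {out.1, s3.1} {out.2} {s1.1} {s1.2} {s2.1} {s2.2} {s3.2} {s4.1} {s4.2}


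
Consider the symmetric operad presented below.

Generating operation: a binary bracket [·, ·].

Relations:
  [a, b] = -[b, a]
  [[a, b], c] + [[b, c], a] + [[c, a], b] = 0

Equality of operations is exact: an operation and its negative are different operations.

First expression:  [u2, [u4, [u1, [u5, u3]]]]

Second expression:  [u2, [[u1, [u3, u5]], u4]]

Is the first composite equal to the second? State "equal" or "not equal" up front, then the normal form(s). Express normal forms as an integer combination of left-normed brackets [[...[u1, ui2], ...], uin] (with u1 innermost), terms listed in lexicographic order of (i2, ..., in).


Reducing the first expression gives -[[[[u1, u3], u5], u4], u2] + [[[[u1, u5], u3], u4], u2]
Reducing the second expression gives -[[[[u1, u3], u5], u4], u2] + [[[[u1, u5], u3], u4], u2]
One common form — equal.

equal: each reduces to -[[[[u1, u3], u5], u4], u2] + [[[[u1, u5], u3], u4], u2]


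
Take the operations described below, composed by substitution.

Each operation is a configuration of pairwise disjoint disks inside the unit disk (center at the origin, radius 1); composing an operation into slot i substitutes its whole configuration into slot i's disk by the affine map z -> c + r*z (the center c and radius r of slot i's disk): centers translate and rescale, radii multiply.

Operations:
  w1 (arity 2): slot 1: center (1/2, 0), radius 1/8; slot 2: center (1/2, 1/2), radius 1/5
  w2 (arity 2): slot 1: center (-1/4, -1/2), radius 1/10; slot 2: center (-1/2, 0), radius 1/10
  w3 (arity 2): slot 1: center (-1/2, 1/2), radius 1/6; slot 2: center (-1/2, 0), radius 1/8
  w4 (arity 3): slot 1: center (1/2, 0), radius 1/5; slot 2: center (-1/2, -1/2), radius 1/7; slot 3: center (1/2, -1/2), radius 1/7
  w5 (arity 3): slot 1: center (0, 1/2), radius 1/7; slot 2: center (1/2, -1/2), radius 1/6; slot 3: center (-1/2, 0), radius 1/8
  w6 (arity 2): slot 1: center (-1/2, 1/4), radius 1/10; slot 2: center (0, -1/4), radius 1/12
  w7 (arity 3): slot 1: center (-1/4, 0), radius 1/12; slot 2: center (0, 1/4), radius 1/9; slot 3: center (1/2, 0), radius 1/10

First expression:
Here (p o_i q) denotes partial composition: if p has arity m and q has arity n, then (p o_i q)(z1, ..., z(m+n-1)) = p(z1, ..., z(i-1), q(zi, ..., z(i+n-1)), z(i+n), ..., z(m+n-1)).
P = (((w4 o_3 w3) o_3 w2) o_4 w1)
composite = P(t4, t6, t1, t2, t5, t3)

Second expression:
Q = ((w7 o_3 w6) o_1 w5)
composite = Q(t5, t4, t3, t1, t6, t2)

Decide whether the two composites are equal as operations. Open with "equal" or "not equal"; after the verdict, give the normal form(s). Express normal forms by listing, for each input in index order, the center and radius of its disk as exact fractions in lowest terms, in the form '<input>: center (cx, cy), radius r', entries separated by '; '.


not equal; the first gives t1: center (71/168, -37/84), radius 1/420; t2: center (117/280, -3/7), radius 1/3360; t3: center (3/7, -1/2), radius 1/56; t4: center (1/2, 0), radius 1/5; t5: center (117/280, -359/840), radius 1/2100; t6: center (-1/2, -1/2), radius 1/7 and the second t1: center (0, 1/4), radius 1/9; t2: center (1/2, -1/40), radius 1/120; t3: center (-7/24, 0), radius 1/96; t4: center (-5/24, -1/24), radius 1/72; t5: center (-1/4, 1/24), radius 1/84; t6: center (9/20, 1/40), radius 1/100

Reducing the first expression gives t1: center (71/168, -37/84), radius 1/420; t2: center (117/280, -3/7), radius 1/3360; t3: center (3/7, -1/2), radius 1/56; t4: center (1/2, 0), radius 1/5; t5: center (117/280, -359/840), radius 1/2100; t6: center (-1/2, -1/2), radius 1/7
Reducing the second expression gives t1: center (0, 1/4), radius 1/9; t2: center (1/2, -1/40), radius 1/120; t3: center (-7/24, 0), radius 1/96; t4: center (-5/24, -1/24), radius 1/72; t5: center (-1/4, 1/24), radius 1/84; t6: center (9/20, 1/40), radius 1/100
Different reductions; not equal.


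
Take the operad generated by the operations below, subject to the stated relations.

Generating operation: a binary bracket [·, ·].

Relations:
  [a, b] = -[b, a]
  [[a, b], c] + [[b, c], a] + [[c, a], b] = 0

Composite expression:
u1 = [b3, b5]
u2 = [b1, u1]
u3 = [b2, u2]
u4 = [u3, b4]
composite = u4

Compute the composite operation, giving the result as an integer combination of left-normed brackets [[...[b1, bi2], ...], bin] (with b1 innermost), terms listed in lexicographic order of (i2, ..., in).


A multilinear Lie element is pinned by b1-initial words (b1 innermost).
Composite bracket: [[b2, [b1, [b3, b5]]], b4]
Expanding via [a, b] = ab - ba: 16 signed words (2^4 = 16).
Collect the words opening with b1:
  b1b3b5b2b4 (sign -1) contributes -[[[[b1, b3], b5], b2], b4]
  b1b5b3b2b4 (sign +1) contributes +[[[[b1, b5], b3], b2], b4]

-[[[[b1, b3], b5], b2], b4] + [[[[b1, b5], b3], b2], b4]


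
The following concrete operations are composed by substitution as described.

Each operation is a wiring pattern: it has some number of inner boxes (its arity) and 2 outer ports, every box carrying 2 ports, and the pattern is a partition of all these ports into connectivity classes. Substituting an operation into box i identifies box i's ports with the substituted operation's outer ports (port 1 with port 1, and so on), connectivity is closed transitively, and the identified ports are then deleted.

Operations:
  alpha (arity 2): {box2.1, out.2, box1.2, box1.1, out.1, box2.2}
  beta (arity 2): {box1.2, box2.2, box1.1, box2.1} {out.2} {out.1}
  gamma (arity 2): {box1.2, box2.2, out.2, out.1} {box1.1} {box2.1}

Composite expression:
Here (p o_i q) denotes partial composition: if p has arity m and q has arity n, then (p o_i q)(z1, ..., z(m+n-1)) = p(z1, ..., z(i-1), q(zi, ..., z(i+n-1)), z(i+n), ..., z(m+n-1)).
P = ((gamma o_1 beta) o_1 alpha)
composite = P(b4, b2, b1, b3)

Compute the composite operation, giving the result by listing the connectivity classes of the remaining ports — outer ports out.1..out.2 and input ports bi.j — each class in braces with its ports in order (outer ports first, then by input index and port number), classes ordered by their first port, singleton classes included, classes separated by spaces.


{out.1, out.2, b3.2} {b1.1, b1.2, b2.1, b2.2, b4.1, b4.2} {b3.1}

After gluing at gamma, chains via deleted ports link the b-ports.
composing alpha on (b4, b2), with out.j its own outer ports: {out.1, out.2, b2.1, b2.2, b4.1, b4.2}
composing beta on (b4, b2, b1), with out.j its own outer ports: {out.1} {out.2} {b1.1, b1.2, b2.1, b2.2, b4.1, b4.2}
composing gamma on (b4, b2, b1, b3), with out.j its own outer ports: {out.1, out.2, b3.2} {b1.1, b1.2, b2.1, b2.2, b4.1, b4.2} {b3.1}


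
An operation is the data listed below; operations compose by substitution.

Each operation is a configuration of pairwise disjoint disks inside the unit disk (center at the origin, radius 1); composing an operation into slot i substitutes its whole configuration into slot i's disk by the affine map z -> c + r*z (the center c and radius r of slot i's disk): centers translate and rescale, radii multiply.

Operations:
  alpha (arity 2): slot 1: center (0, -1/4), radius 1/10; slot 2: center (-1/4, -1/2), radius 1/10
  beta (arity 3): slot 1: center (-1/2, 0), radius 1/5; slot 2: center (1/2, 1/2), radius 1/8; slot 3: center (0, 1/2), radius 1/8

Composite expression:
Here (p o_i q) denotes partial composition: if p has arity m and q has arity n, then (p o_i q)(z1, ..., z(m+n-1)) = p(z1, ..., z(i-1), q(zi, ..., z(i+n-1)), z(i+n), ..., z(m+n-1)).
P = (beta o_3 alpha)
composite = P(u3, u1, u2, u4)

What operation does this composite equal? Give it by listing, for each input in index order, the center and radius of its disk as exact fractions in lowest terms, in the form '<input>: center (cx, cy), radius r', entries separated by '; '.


u1: center (1/2, 1/2), radius 1/8; u2: center (0, 15/32), radius 1/80; u3: center (-1/2, 0), radius 1/5; u4: center (-1/32, 7/16), radius 1/80

Affine substitution under beta: radii multiply and u-centers shift.
input u3: applying the 1 nested substitution gives center (-1/2, 0), radius 1/5
input u1: applying the 1 nested substitution gives center (1/2, 1/2), radius 1/8
input u2: applying the 2 nested substitutions gives center (0, 15/32), radius 1/80
input u4: applying the 2 nested substitutions gives center (-1/32, 7/16), radius 1/80


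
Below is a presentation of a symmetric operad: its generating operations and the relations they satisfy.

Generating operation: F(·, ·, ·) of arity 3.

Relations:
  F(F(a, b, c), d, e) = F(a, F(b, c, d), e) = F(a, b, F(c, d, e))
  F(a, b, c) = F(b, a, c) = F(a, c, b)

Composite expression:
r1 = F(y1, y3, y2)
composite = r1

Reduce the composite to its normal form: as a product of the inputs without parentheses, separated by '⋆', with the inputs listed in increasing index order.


y1 ⋆ y2 ⋆ y3

Reordering under F is free, so list the y-inputs canonically.
F(y1, y3, y2) linearizes to y1 ⋆ y3 ⋆ y2
commutativity sorts the factors: y1 ⋆ y2 ⋆ y3


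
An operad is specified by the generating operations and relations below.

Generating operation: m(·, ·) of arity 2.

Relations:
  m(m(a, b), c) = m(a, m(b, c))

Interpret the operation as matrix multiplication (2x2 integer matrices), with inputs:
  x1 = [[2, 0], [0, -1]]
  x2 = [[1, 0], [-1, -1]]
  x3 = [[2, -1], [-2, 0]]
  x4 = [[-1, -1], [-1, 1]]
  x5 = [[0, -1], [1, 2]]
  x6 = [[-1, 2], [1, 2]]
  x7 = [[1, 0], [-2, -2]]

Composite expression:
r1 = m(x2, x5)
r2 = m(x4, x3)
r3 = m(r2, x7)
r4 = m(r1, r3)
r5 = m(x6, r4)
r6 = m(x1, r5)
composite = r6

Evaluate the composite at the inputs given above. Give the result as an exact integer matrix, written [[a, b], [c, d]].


[[20, 12], [-22, -10]]

m(x2, x5) = [[0, -1], [-1, -1]]
m(x4, x3) = [[0, 1], [-4, 1]]
m(m(x4, x3), x7) = [[-2, -2], [-6, -2]]
m(m(x2, x5), m(m(x4, x3), x7)) = [[6, 2], [8, 4]]
m(x6, m(m(x2, x5), m(m(x4, x3), x7))) = [[10, 6], [22, 10]]
m(x1, m(x6, m(m(x2, x5), m(m(x4, x3), x7)))) = [[20, 12], [-22, -10]]


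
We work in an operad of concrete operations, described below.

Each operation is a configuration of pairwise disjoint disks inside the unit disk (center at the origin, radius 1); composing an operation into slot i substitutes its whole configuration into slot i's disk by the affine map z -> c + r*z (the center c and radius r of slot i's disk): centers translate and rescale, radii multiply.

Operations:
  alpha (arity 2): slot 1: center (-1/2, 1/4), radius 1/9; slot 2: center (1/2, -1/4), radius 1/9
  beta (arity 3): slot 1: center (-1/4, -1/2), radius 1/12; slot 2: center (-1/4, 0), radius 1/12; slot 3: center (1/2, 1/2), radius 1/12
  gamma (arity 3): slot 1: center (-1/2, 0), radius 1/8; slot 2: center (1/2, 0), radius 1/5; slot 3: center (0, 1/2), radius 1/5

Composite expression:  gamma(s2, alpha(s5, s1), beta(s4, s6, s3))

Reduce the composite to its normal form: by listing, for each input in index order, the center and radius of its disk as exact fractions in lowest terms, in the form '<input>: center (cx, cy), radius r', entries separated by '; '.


Follow each s-input down from gamma: c' goes to c + r*c', radius to r*r'.
for s2, the 1-step affine chain lands on center (-1/2, 0), radius 1/8
for s5, the 2-step affine chain lands on center (2/5, 1/20), radius 1/45
for s1, the 2-step affine chain lands on center (3/5, -1/20), radius 1/45
for s4, the 2-step affine chain lands on center (-1/20, 2/5), radius 1/60
for s6, the 2-step affine chain lands on center (-1/20, 1/2), radius 1/60
for s3, the 2-step affine chain lands on center (1/10, 3/5), radius 1/60

s1: center (3/5, -1/20), radius 1/45; s2: center (-1/2, 0), radius 1/8; s3: center (1/10, 3/5), radius 1/60; s4: center (-1/20, 2/5), radius 1/60; s5: center (2/5, 1/20), radius 1/45; s6: center (-1/20, 1/2), radius 1/60


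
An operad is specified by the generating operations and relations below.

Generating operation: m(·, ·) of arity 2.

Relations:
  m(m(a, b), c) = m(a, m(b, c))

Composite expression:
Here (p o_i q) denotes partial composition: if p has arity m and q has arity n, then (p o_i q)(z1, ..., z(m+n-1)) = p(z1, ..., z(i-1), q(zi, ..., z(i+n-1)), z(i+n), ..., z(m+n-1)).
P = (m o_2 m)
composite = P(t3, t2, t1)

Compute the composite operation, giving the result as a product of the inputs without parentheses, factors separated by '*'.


t3 * t2 * t1

Under associativity of m, the answer is the t's in reading order.
m(t2, t1) unparenthesizes to t2 * t1
m(t3, m(t2, t1)) unparenthesizes to t3 * t2 * t1


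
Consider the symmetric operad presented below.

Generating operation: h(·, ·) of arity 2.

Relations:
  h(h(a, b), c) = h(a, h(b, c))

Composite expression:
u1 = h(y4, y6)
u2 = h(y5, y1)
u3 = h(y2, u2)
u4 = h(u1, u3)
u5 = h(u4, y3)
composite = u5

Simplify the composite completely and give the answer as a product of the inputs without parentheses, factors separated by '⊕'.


The h-tree's shape is irrelevant; the y-reading-order decides.
h(y4, y6) spells out as y4 ⊕ y6
h(y5, y1) spells out as y5 ⊕ y1
h(y2, h(y5, y1)) spells out as y2 ⊕ y5 ⊕ y1
h(h(y4, y6), h(y2, h(y5, y1))) spells out as y4 ⊕ y6 ⊕ y2 ⊕ y5 ⊕ y1
h(h(h(y4, y6), h(y2, h(y5, y1))), y3) spells out as y4 ⊕ y6 ⊕ y2 ⊕ y5 ⊕ y1 ⊕ y3

y4 ⊕ y6 ⊕ y2 ⊕ y5 ⊕ y1 ⊕ y3


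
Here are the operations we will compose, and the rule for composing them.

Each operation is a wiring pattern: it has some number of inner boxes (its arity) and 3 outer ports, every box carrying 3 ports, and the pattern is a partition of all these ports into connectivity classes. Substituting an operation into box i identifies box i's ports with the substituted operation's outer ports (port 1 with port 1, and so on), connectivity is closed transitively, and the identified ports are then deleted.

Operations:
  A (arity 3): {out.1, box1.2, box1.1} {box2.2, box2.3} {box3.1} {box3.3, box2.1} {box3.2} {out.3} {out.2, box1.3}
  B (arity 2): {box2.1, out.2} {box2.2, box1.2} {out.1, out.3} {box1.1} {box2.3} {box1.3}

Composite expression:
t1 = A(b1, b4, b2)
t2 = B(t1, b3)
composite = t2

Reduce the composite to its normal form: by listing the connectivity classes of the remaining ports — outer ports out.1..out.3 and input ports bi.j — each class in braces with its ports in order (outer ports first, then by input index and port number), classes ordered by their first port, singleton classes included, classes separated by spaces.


{out.1, out.3} {out.2, b3.1} {b1.1, b1.2} {b1.3, b3.2} {b2.1} {b2.2} {b2.3, b4.1} {b3.3} {b4.2, b4.3}

Treat the ports identified at B as solder joints: merge, then drop.
stage A: inputs (b1, b4, b2), connectivity {out.1, b1.1, b1.2} {out.2, b1.3} {out.3} {b2.1} {b2.2} {b2.3, b4.1} {b4.2, b4.3}, out.j its boundary
stage B: inputs (b1, b4, b2, b3), connectivity {out.1, out.3} {out.2, b3.1} {b1.1, b1.2} {b1.3, b3.2} {b2.1} {b2.2} {b2.3, b4.1} {b3.3} {b4.2, b4.3}, out.j its boundary


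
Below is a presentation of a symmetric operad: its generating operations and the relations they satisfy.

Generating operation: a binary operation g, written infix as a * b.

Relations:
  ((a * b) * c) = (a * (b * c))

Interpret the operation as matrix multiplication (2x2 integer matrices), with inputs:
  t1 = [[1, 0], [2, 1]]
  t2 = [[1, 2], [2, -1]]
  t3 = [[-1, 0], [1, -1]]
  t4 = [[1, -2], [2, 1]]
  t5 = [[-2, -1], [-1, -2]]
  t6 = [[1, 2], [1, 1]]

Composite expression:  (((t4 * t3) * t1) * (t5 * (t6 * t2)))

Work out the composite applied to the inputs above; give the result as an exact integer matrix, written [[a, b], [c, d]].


[[-35, -5], [50, 5]]

(t4 * t3) = [[-3, 2], [-1, -1]]
((t4 * t3) * t1) = [[1, 2], [-3, -1]]
(t6 * t2) = [[5, 0], [3, 1]]
(t5 * (t6 * t2)) = [[-13, -1], [-11, -2]]
(((t4 * t3) * t1) * (t5 * (t6 * t2))) = [[-35, -5], [50, 5]]


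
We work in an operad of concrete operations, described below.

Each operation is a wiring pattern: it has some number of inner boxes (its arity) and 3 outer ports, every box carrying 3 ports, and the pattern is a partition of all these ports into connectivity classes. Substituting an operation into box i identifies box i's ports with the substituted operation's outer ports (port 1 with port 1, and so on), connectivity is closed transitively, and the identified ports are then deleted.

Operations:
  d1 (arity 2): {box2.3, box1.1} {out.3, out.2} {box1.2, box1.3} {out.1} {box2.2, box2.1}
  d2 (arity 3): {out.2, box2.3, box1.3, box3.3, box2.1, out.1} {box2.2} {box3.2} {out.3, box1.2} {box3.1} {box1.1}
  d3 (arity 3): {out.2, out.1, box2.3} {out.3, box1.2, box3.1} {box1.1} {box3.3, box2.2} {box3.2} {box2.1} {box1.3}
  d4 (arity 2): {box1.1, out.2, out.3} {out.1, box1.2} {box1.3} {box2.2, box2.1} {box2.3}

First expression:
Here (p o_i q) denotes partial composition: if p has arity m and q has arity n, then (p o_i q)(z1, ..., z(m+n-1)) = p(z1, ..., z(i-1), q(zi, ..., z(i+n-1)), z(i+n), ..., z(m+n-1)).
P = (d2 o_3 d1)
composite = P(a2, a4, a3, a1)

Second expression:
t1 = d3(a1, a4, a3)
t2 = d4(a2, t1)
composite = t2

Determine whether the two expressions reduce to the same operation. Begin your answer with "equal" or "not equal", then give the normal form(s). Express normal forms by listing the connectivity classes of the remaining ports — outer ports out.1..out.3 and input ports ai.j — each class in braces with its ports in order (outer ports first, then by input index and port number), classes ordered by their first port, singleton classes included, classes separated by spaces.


Reducing the first expression gives {out.1, out.2, a2.3, a4.1, a4.3} {out.3, a2.2} {a1.1, a1.2} {a1.3, a3.1} {a2.1} {a3.2, a3.3} {a4.2}
Reducing the second expression gives {out.1, a2.2} {out.2, out.3, a2.1} {a1.1} {a1.2, a3.1} {a1.3} {a2.3} {a3.2} {a3.3, a4.2} {a4.1} {a4.3}
The normal forms differ: not equal.

not equal: they reduce to {out.1, out.2, a2.3, a4.1, a4.3} {out.3, a2.2} {a1.1, a1.2} {a1.3, a3.1} {a2.1} {a3.2, a3.3} {a4.2} and {out.1, a2.2} {out.2, out.3, a2.1} {a1.1} {a1.2, a3.1} {a1.3} {a2.3} {a3.2} {a3.3, a4.2} {a4.1} {a4.3}


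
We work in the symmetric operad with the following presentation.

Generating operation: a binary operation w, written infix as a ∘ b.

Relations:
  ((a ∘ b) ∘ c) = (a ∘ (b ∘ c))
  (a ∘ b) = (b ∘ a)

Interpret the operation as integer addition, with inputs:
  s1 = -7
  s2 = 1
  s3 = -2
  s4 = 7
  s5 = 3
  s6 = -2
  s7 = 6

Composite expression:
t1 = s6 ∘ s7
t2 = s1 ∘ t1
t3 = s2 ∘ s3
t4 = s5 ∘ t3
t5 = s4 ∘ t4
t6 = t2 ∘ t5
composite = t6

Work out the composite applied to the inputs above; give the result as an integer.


(s6 ∘ s7) = 4
(s1 ∘ (s6 ∘ s7)) = -3
(s2 ∘ s3) = -1
(s5 ∘ (s2 ∘ s3)) = 2
(s4 ∘ (s5 ∘ (s2 ∘ s3))) = 9
((s1 ∘ (s6 ∘ s7)) ∘ (s4 ∘ (s5 ∘ (s2 ∘ s3)))) = 6

6


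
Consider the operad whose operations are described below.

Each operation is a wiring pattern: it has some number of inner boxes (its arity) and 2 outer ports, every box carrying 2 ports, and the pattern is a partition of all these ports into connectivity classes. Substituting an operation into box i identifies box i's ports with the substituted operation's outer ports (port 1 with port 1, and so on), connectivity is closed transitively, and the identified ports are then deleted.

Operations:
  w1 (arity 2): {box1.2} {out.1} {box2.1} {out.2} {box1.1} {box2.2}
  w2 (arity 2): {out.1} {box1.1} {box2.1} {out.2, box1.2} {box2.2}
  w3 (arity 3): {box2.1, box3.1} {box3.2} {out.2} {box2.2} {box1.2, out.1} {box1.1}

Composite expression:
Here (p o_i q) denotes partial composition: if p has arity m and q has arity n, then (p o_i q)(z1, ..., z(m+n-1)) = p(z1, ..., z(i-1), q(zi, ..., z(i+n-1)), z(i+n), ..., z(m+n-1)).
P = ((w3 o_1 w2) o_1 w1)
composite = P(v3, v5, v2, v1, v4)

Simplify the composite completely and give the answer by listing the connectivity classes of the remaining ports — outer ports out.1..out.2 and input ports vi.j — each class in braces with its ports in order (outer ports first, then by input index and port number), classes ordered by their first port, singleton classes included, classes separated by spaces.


{out.1} {out.2} {v1.1, v4.1} {v1.2} {v2.1} {v2.2} {v3.1} {v3.2} {v4.2} {v5.1} {v5.2}

Reachability decides: close wires over w3-identified ports.
stage w1: inputs (v3, v5), connectivity {out.1} {out.2} {v3.1} {v3.2} {v5.1} {v5.2}, out.j its boundary
stage w2: inputs (v3, v5, v2), connectivity {out.1} {out.2} {v2.1} {v2.2} {v3.1} {v3.2} {v5.1} {v5.2}, out.j its boundary
stage w3: inputs (v3, v5, v2, v1, v4), connectivity {out.1} {out.2} {v1.1, v4.1} {v1.2} {v2.1} {v2.2} {v3.1} {v3.2} {v4.2} {v5.1} {v5.2}, out.j its boundary


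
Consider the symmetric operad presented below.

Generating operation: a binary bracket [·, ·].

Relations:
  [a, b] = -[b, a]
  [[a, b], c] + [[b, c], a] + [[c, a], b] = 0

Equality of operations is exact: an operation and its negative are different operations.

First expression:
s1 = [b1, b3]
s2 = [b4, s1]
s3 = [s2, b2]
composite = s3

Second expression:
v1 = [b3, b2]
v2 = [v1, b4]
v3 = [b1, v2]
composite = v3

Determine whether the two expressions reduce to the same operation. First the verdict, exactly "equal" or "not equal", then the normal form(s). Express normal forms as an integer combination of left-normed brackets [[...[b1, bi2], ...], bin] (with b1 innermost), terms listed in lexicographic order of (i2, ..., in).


not equal; first: -[[[b1, b3], b4], b2]; second: -[[[b1, b2], b3], b4] + [[[b1, b3], b2], b4] + [[[b1, b4], b2], b3] - [[[b1, b4], b3], b2]


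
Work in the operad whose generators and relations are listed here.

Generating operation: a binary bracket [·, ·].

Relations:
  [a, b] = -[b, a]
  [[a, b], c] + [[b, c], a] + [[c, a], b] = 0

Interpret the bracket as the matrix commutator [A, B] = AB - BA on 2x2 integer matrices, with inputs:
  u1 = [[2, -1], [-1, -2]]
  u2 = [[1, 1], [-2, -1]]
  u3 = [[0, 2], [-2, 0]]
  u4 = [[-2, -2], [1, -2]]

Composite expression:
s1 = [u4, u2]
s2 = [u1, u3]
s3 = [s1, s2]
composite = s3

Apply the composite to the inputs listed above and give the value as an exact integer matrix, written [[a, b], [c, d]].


[[16, 16], [-32, -16]]


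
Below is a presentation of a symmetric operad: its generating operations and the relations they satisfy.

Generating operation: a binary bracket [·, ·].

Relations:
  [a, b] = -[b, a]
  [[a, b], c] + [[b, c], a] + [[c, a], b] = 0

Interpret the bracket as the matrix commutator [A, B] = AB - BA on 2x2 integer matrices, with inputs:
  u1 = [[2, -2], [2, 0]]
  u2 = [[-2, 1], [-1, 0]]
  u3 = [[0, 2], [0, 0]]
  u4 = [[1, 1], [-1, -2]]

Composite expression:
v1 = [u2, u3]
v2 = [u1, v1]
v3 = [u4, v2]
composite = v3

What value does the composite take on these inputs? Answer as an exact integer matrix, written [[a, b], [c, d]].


[[8, -16], [-40, -8]]


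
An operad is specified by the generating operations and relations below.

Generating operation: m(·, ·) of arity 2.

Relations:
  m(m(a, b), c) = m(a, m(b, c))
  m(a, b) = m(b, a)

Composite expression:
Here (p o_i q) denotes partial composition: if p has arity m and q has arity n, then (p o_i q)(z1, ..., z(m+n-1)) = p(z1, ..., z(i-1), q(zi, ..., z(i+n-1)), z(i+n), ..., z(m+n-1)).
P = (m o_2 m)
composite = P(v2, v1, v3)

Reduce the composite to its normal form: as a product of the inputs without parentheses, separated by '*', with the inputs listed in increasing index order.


v1 * v2 * v3

Key point: m commutes, so take the v-inputs in any fixed order.
m(v1, v3) flattens to v1 * v3
m(v2, m(v1, v3)) flattens to v2 * v1 * v3
putting the inputs in ascending order: v1 * v2 * v3
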